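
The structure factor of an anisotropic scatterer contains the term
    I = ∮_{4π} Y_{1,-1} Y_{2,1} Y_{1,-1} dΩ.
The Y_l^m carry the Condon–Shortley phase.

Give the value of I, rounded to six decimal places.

0.000000

Σmᵢ = -1 ≠ 0, so the φ-integral vanishes; I = 0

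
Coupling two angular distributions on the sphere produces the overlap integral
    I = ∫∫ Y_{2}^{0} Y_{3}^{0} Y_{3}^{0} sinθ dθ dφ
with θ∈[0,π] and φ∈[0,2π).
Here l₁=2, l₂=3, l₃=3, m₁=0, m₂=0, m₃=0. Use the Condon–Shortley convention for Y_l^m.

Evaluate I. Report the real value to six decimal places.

Rules hold: Σm=0, L=8 even, 1≤3≤5.
N = 5·7·7 = 245
Δ = 2!·2!·4!/9! = 1/3780
Racah Σ t=0..2: t=0:+1/24 t=1:−1/4 t=2:+1/24 = -1/6
⇒ 3j(2 3 3; 0 0 0)² = 4/105, sgn +1
(m-triple is (0,0,0) — same symbol as above.)
4πI² = N·(3j₀)²·(3jₘ)² = 16/45
I = +1·√(0.355556/4π) = 0.16820883

0.168209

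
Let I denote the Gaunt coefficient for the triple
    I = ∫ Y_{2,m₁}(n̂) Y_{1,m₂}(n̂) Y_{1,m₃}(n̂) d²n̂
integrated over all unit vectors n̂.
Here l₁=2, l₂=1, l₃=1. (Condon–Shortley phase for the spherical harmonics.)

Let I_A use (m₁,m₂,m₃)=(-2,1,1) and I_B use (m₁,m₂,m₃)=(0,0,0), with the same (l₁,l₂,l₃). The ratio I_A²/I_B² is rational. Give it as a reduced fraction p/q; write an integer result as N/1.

Same 2,1,1: normalisation and zero-m 3j drop out of the ratio.
A: Δ: 2! 2! 0! / 5! → 1/30; sum: t=2:+1/4 = 1/4; 3j²(2 1 1; -2 1 1) = Δ·Π!·Σ² = 1/5  (sign +1)
B: Δ: 2! 2! 0! / 5! → 1/30; sum: t=1:−1/1 = -1/1; 3j²(2 1 1; 0 0 0) = Δ·Π!·Σ² = 2/15  (sign +1)
I_A²/I_B² = (1/5)/(2/15) = 3/2

3/2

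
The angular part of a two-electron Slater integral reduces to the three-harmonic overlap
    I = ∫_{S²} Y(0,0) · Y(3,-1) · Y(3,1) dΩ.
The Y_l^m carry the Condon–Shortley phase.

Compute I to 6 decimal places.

-0.282095

m-sum 0 ✓  L=6 even ✓  3≤3≤3 ✓
Π(2lᵢ+1) = 1×7×7 = 49
triangle coeff Δ(0,3,3) = 1/7
Σ_t [0,0]: t=0:+1/36 = 1/36
(3j)²=1/7 [(0 3 3; 0 0 0)], sign=-1
Σ_t [0,0]: t=0:+1/48 = 1/48
(3j)²=1/7 [(0 3 3; 0 -1 1)], sign=+1
⇒ 4πI² = 1/1
I = (-1)√(1/1/(4π)) = -0.28209479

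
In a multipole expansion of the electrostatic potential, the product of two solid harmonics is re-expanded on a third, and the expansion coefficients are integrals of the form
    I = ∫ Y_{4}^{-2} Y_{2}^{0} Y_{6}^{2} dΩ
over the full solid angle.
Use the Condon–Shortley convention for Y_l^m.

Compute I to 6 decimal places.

m-sum 0 ✓  L=12 even ✓  2≤6≤6 ✓
Π(2lᵢ+1) = 9×5×13 = 585
triangle coeff Δ(4,2,6) = 1/6435
Σ_t [0,0]: t=0:+1/2304 = 1/2304
(3j)²=5/143 [(4 2 6; 0 0 0)], sign=+1
Σ_t [0,0]: t=0:+1/5760 = 1/5760
(3j)²=56/2145 [(4 2 6; -2 0 2)], sign=+1
⇒ 4πI² = 840/1573
I = (+1)√(840/1573/(4π)) = 0.20614383

0.206144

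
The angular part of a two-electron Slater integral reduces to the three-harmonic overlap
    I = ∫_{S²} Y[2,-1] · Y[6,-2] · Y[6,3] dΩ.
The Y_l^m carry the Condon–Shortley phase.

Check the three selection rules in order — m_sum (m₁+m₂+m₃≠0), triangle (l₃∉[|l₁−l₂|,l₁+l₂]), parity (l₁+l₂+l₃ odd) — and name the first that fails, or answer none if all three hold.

Σmᵢ = 0  ✓
l₃∈[|l₁−l₂|,l₁+l₂]=[4,8], have l₃=6  ✓
Σlᵢ = 14 ⇒ even  ✓

none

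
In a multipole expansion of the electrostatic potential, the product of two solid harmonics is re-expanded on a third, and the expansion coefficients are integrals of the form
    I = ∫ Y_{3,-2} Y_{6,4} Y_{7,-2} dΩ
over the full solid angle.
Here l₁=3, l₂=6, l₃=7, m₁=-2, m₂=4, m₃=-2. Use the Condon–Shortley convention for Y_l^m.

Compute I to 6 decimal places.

Checks pass: Σm=0; 16 even; l₃=7∈[3,9].
(2·3+1)(2·6+1)(2·7+1) = 1365
Δ: 2! 4! 10! / 17! → 1/2042040
sum: t=0:+1/207360 t=1:−1/57600 t=2:+1/207360 = -1/129600
3j²(3 6 7; 0 0 0) = Δ·Π!·Σ² = 168/12155  (sign +1)
sum: t=1:−1/8709120 t=2:+1/967680 = 1/1088640
3j²(3 6 7; -2 4 -2) = Δ·Π!·Σ² = 800/51051  (sign -1)
combine: 4πI² = 1365·168/12155·800/51051 = 134400/454597
take √, sign -1: I = -0.15338448

-0.153384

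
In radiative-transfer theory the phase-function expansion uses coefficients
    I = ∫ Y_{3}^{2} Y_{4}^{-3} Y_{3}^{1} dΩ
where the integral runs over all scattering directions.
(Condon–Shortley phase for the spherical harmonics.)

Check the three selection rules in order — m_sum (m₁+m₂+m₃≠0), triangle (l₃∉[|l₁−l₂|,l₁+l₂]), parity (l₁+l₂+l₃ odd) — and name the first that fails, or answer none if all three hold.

Σmᵢ = 0  ✓
l₃∈[|l₁−l₂|,l₁+l₂]=[1,7], have l₃=3  ✓
Σlᵢ = 10 ⇒ even  ✓

none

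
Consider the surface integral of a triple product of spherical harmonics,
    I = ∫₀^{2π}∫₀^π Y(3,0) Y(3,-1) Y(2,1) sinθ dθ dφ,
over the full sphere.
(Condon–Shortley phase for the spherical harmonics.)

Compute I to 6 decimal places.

m-sum 0 ✓  L=8 even ✓  0≤2≤6 ✓
Π(2lᵢ+1) = 7×7×5 = 245
triangle coeff Δ(3,3,2) = 1/3780
Σ_t [1,3]: t=1:−1/24 t=2:+1/4 t=3:−1/24 = 1/6
(3j)²=4/105 [(3 3 2; 0 0 0)], sign=+1
Σ_t [1,2]: t=1:−1/12 t=2:+1/8 = 1/24
(3j)²=1/210 [(3 3 2; 0 -1 1)], sign=-1
⇒ 4πI² = 2/45
I = (-1)√(2/45/(4π)) = -0.05947080

-0.059471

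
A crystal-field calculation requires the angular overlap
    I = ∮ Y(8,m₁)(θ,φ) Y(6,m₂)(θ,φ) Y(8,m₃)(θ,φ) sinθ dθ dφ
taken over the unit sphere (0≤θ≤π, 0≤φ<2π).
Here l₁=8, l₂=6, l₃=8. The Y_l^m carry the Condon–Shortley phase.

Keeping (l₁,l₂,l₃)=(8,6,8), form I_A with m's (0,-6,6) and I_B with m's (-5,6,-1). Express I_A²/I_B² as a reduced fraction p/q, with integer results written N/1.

7/12

l's match ⇒ only the (l;m) 3-j factors differ between A and B.
A: triangle coeff Δ(8,6,8) = 1/13742520792; Σ_t [0,0]: t=0:+1/41803776000 = 1/41803776000; (3j)²=42/7429 [(8 6 8; 0 -6 6)], sign=+1
B: triangle coeff Δ(8,6,8) = 1/13742520792; Σ_t [6,6]: t=6:+1/15676416000 = 1/15676416000; (3j)²=72/7429 [(8 6 8; -5 6 -1)], sign=-1
I_A²/I_B² = (42/7429)/(72/7429) = 7/12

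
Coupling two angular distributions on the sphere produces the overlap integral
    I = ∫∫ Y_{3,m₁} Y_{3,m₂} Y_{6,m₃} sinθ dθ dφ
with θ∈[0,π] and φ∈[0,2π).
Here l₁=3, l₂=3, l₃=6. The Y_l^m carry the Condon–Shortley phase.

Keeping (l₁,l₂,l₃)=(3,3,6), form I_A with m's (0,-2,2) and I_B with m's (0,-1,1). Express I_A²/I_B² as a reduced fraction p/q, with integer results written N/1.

Shared (l₁,l₂,l₃)=(3,3,6): N and (l;000)² cancel in I_A²/I_B².
A: Δ = 0!·6!·6!/13! = 1/12012; Racah Σ t=0..0: t=0:+1/4320 = 1/4320; ⇒ 3j(3 3 6; 0 -2 2)² = 8/429, sgn +1
B: Δ = 0!·6!·6!/13! = 1/12012; Racah Σ t=0..0: t=0:+1/1728 = 1/1728; ⇒ 3j(3 3 6; 0 -1 1)² = 25/858, sgn -1
I_A²/I_B² = (8/429)/(25/858) = 16/25

16/25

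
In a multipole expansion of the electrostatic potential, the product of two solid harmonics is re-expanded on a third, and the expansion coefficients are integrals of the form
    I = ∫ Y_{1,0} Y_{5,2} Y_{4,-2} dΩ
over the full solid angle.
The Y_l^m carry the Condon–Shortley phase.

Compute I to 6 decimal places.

0.225034

Rules hold: Σm=0, L=10 even, 4≤4≤6.
N = 3·11·9 = 297
Δ = 2!·0!·8!/11! = 1/495
Racah Σ t=1..1: t=1:−1/576 = -1/576
⇒ 3j(1 5 4; 0 0 0)² = 5/99, sgn -1
Racah Σ t=1..1: t=1:−1/1440 = -1/1440
⇒ 3j(1 5 4; 0 2 -2)² = 7/165, sgn -1
4πI² = N·(3j₀)²·(3jₘ)² = 7/11
I = +1·√(0.636364/4π) = 0.22503380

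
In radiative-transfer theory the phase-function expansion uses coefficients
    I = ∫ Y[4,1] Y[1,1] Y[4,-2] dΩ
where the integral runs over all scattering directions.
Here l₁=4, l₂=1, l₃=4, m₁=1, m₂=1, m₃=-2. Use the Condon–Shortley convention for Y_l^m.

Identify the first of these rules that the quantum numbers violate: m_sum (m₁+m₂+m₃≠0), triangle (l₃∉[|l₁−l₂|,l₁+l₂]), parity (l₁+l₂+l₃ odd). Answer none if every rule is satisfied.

Σmᵢ = 0  ✓
l₃∈[|l₁−l₂|,l₁+l₂]=[3,5], have l₃=4  ✓
Σlᵢ = 9 ⇒ odd  ✗

parity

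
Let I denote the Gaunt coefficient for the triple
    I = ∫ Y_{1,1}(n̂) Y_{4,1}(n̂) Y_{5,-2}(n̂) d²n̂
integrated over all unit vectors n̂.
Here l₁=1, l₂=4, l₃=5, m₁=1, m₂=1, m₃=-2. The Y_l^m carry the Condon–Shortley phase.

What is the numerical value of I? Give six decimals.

m-sum 0 ✓  L=10 even ✓  3≤5≤5 ✓
Π(2lᵢ+1) = 3×9×11 = 297
triangle coeff Δ(1,4,5) = 1/495
Σ_t [0,0]: t=0:+1/576 = 1/576
(3j)²=5/99 [(1 4 5; 0 0 0)], sign=-1
Σ_t [0,0]: t=0:+1/1440 = 1/1440
(3j)²=7/165 [(1 4 5; 1 1 -2)], sign=-1
⇒ 4πI² = 7/11
I = (+1)√(7/11/(4π)) = 0.22503380

0.225034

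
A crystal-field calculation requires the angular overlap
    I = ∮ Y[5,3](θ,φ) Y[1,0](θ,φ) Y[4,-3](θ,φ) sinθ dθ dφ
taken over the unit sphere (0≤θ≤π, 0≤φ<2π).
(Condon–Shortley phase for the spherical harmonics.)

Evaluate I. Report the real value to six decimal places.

-0.196426

m-sum 0 ✓  L=10 even ✓  4≤4≤6 ✓
Π(2lᵢ+1) = 11×3×9 = 297
triangle coeff Δ(5,1,4) = 1/495
Σ_t [1,1]: t=1:−1/576 = -1/576
(3j)²=5/99 [(5 1 4; 0 0 0)], sign=-1
Σ_t [1,1]: t=1:−1/5040 = -1/5040
(3j)²=16/495 [(5 1 4; 3 0 -3)], sign=+1
⇒ 4πI² = 16/33
I = (-1)√(16/33/(4π)) = -0.19642560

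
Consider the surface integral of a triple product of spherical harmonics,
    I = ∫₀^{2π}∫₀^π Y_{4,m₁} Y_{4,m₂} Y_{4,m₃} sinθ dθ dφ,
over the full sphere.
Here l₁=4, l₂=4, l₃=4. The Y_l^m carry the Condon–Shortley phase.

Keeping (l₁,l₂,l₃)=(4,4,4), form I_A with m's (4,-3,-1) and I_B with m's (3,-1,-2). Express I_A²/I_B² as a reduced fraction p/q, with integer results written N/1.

Shared (l₁,l₂,l₃)=(4,4,4): N and (l;000)² cancel in I_A²/I_B².
A: Δ = 4!·4!·4!/13! = 1/450450; Racah Σ t=0..0: t=0:+1/3456 = 1/3456; ⇒ 3j(4 4 4; 4 -3 -1)² = 35/1287, sgn -1
B: Δ = 4!·4!·4!/13! = 1/450450; Racah Σ t=0..1: t=0:+1/864 t=1:−1/576 = -1/1728; ⇒ 3j(4 4 4; 3 -1 -2)² = 5/1287, sgn -1
I_A²/I_B² = (35/1287)/(5/1287) = 7/1

7/1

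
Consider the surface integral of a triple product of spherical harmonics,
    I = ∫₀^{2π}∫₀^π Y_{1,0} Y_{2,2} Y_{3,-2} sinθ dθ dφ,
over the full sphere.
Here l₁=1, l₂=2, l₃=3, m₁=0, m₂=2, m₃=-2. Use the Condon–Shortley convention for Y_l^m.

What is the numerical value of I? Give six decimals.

Rules hold: Σm=0, L=6 even, 1≤3≤3.
N = 3·5·7 = 105
Δ = 0!·2!·4!/7! = 1/105
Racah Σ t=0..0: t=0:+1/4 = 1/4
⇒ 3j(1 2 3; 0 0 0)² = 3/35, sgn -1
Racah Σ t=0..0: t=0:+1/24 = 1/24
⇒ 3j(1 2 3; 0 2 -2)² = 1/21, sgn -1
4πI² = N·(3j₀)²·(3jₘ)² = 3/7
I = +1·√(0.428571/4π) = 0.18467439

0.184674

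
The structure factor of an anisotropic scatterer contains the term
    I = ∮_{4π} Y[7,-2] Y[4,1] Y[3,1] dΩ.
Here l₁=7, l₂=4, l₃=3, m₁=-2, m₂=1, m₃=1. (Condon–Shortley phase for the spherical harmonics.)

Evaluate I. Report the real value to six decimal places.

0.239176

m-sum 0 ✓  L=14 even ✓  3≤3≤11 ✓
Π(2lᵢ+1) = 15×9×7 = 945
triangle coeff Δ(7,4,3) = 1/45045
Σ_t [4,4]: t=4:+1/20736 = 1/20736
(3j)²=35/1287 [(7 4 3; 0 0 0)], sign=-1
Σ_t [5,5]: t=5:−1/34560 = -1/34560
(3j)²=4/143 [(7 4 3; -2 1 1)], sign=-1
⇒ 4πI² = 14700/20449
I = (+1)√(14700/20449/(4π)) = 0.23917605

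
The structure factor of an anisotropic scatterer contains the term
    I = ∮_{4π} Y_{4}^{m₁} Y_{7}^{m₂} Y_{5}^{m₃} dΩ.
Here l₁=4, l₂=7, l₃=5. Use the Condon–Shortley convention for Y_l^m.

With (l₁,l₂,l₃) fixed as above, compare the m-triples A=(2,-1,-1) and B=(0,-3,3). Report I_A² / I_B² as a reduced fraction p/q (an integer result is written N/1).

Shared (l₁,l₂,l₃)=(4,7,5): N and (l;000)² cancel in I_A²/I_B².
A: Δ = 6!·2!·8!/17! = 1/6126120; Racah Σ t=0..2: t=0:+1/2073600 t=1:−1/86400 t=2:+1/55296 = 29/4147200; ⇒ 3j(4 7 5; 2 -1 -1)² = 841/145860, sgn +1
B: Δ = 6!·2!·8!/17! = 1/6126120; Racah Σ t=2..4: t=2:+1/138240 t=3:−1/181440 t=4:+1/3870720 = 23/11612160; ⇒ 3j(4 7 5; 0 -3 3)² = 529/204204, sgn +1
I_A²/I_B² = (841/145860)/(529/204204) = 5887/2645

5887/2645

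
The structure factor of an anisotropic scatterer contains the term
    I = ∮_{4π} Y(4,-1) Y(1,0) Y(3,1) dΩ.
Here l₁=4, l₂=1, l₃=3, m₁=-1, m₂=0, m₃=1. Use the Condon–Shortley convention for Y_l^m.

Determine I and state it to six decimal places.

-0.238414

Checks pass: Σm=0; 8 even; l₃=3∈[3,5].
(2·4+1)(2·1+1)(2·3+1) = 189
Δ: 2! 6! 0! / 9! → 1/252
sum: t=1:−1/36 = -1/36
3j²(4 1 3; 0 0 0) = Δ·Π!·Σ² = 4/63  (sign +1)
sum: t=1:−1/48 = -1/48
3j²(4 1 3; -1 0 1) = Δ·Π!·Σ² = 5/84  (sign -1)
combine: 4πI² = 189·4/63·5/84 = 5/7
take √, sign -1: I = -0.23841361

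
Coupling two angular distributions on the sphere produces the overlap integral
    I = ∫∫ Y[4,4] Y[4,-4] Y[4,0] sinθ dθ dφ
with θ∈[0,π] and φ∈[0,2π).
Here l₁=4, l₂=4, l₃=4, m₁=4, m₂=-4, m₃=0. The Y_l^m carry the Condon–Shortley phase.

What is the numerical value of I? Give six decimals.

Rules hold: Σm=0, L=12 even, 0≤4≤8.
N = 9·9·9 = 729
Δ = 4!·4!·4!/13! = 1/450450
Racah Σ t=0..4: t=0:+1/13824 t=1:−1/216 t=2:+1/64 t=3:−1/216 t=4:+1/13824 = 5/768
⇒ 3j(4 4 4; 0 0 0)² = 18/1001, sgn +1
Racah Σ t=0..0: t=0:+1/13824 = 1/13824
⇒ 3j(4 4 4; 4 -4 0)² = 14/1287, sgn +1
4πI² = N·(3j₀)²·(3jₘ)² = 2916/20449
I = +1·√(0.142599/4π) = 0.10652531

0.106525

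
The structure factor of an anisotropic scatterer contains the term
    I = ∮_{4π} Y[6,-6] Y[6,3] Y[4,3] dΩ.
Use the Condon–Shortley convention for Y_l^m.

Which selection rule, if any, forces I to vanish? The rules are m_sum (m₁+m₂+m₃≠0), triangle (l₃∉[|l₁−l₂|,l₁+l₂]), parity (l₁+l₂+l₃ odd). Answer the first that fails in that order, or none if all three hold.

m₁+m₂+m₃ = -6 + 3 + 3 = 0  ✓
triangle: |6−6|=0 ≤ l₃=4 ≤ 6+6=12  ✓
parity: l₁+l₂+l₃ = 16 is even  ✓

none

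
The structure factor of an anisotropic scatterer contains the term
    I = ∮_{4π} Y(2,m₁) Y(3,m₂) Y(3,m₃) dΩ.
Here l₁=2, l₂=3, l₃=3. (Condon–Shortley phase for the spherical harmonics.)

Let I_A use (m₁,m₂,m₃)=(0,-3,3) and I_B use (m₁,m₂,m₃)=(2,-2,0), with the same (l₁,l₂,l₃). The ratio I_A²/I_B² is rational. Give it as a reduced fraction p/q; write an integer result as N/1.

l's match ⇒ only the (l;m) 3-j factors differ between A and B.
A: triangle coeff Δ(2,3,3) = 1/3780; Σ_t [0,0]: t=0:+1/96 = 1/96; (3j)²=5/84 [(2 3 3; 0 -3 3)], sign=+1
B: triangle coeff Δ(2,3,3) = 1/3780; Σ_t [0,0]: t=0:+1/24 = 1/24; (3j)²=1/21 [(2 3 3; 2 -2 0)], sign=-1
I_A²/I_B² = (5/84)/(1/21) = 5/4

5/4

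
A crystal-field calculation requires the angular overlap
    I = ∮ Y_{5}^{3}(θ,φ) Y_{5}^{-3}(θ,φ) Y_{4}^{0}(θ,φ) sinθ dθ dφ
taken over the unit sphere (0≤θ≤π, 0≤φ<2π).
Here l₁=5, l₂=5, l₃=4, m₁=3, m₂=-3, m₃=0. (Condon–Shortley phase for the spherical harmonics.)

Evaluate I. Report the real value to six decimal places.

0.130198

m-sum 0 ✓  L=14 even ✓  0≤4≤10 ✓
Π(2lᵢ+1) = 11×11×9 = 1089
triangle coeff Δ(5,5,4) = 1/3153150
Σ_t [1,5]: t=1:−1/69120 t=2:+1/1728 t=3:−1/576 t=4:+1/1728 t=5:−1/69120 = -7/11520
(3j)²=2/143 [(5 5 4; 0 0 0)], sign=-1
Σ_t [0,2]: t=0:+1/11520 t=1:−1/4320 t=2:+1/27648 = -1/9216
(3j)²=2/143 [(5 5 4; 3 -3 0)], sign=-1
⇒ 4πI² = 36/169
I = (+1)√(36/169/(4π)) = 0.13019760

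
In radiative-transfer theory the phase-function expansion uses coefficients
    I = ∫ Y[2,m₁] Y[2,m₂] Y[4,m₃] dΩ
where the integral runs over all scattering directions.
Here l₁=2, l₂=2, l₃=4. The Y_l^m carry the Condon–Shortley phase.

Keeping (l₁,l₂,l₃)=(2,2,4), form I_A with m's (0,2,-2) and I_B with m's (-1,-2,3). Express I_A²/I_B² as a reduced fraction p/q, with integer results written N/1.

3/7

l's match ⇒ only the (l;m) 3-j factors differ between A and B.
A: triangle coeff Δ(2,2,4) = 1/630; Σ_t [0,0]: t=0:+1/96 = 1/96; (3j)²=1/42 [(2 2 4; 0 2 -2)], sign=+1
B: triangle coeff Δ(2,2,4) = 1/630; Σ_t [0,0]: t=0:+1/144 = 1/144; (3j)²=1/18 [(2 2 4; -1 -2 3)], sign=-1
I_A²/I_B² = (1/42)/(1/18) = 3/7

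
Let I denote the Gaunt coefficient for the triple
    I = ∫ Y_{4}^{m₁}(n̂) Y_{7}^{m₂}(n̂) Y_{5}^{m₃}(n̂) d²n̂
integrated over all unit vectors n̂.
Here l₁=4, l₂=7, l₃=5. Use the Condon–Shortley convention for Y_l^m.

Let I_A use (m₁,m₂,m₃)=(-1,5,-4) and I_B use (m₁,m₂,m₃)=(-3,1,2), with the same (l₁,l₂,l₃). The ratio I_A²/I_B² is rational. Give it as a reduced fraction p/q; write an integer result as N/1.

Same 4,7,5: normalisation and zero-m 3j drop out of the ratio.
A: Δ: 6! 2! 8! / 17! → 1/6126120; sum: t=4:+1/1935360 t=5:−1/1209600 = -1/3225600; 3j²(4 7 5; -1 5 -4) = Δ·Π!·Σ² = 243/61880  (sign +1)
B: Δ: 6! 2! 8! / 17! → 1/6126120; sum: t=5:−1/172800 t=6:+1/1036800 = -1/207360; 3j²(4 7 5; -3 1 2) = Δ·Π!·Σ² = 245/14586  (sign +1)
I_A²/I_B² = (243/61880)/(245/14586) = 8019/34300

8019/34300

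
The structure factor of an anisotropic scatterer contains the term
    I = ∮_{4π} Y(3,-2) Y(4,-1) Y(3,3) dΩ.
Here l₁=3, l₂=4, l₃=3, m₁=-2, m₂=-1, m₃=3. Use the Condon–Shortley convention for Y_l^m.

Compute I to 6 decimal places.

0.140463

m-sum 0 ✓  L=10 even ✓  1≤3≤7 ✓
Π(2lᵢ+1) = 7×9×7 = 441
triangle coeff Δ(3,4,3) = 1/34650
Σ_t [1,3]: t=1:−1/72 t=2:+1/16 t=3:−1/72 = 5/144
(3j)²=2/77 [(3 4 3; 0 0 0)], sign=-1
Σ_t [3,3]: t=3:−1/288 = -1/288
(3j)²=5/231 [(3 4 3; -2 -1 3)], sign=-1
⇒ 4πI² = 30/121
I = (+1)√(30/121/(4π)) = 0.14046335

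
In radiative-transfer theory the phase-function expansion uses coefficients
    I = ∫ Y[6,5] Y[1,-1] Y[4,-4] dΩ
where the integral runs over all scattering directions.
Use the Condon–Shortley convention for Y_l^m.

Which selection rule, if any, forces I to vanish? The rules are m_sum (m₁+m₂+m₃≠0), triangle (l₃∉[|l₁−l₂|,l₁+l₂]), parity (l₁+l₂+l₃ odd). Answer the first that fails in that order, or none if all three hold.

triangle

m₁+m₂+m₃ = 5 − 1 − 4 = 0  ✓
triangle: |6−1|=5 ≤ l₃=4 ≤ 6+1=7  ✗
parity: l₁+l₂+l₃ = 11 is odd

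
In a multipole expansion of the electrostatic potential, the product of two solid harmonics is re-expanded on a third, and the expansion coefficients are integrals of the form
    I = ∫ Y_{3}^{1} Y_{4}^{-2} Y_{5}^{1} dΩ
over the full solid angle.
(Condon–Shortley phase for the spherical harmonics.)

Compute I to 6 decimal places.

m-sum 0 ✓  L=12 even ✓  1≤5≤7 ✓
Π(2lᵢ+1) = 7×9×11 = 693
triangle coeff Δ(3,4,5) = 1/180180
Σ_t [0,2]: t=0:+1/576 t=1:−1/144 t=2:+1/576 = -1/288
(3j)²=20/1001 [(3 4 5; 0 0 0)], sign=+1
Σ_t [0,2]: t=0:+1/384 t=1:−1/720 t=2:+1/34560 = 43/34560
(3j)²=1849/180180 [(3 4 5; 1 -2 1)], sign=+1
⇒ 4πI² = 1849/13013
I = (+1)√(1849/13013/(4π)) = 0.10633465

0.106335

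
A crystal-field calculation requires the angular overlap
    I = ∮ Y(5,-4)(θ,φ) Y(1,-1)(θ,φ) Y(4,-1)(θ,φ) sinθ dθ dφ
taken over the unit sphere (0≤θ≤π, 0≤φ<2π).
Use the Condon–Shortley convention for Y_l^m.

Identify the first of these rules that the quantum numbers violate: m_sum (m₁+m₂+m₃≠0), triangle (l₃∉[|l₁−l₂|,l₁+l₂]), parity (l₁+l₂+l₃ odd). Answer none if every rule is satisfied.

Σmᵢ = -6  ✗
l₃∈[|l₁−l₂|,l₁+l₂]=[4,6], have l₃=4
Σlᵢ = 10 ⇒ even

m_sum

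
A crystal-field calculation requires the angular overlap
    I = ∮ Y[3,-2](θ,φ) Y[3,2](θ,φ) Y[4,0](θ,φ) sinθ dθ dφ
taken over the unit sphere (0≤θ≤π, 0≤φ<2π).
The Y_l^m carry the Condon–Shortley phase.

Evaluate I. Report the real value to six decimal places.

-0.179515

m-sum 0 ✓  L=10 even ✓  0≤4≤6 ✓
Π(2lᵢ+1) = 7×7×9 = 441
triangle coeff Δ(3,3,4) = 1/34650
Σ_t [0,2]: t=0:+1/72 t=1:−1/16 t=2:+1/72 = -5/144
(3j)²=2/77 [(3 3 4; 0 0 0)], sign=-1
Σ_t [1,2]: t=1:−1/576 t=2:+1/72 = 7/576
(3j)²=7/198 [(3 3 4; -2 2 0)], sign=+1
⇒ 4πI² = 49/121
I = (-1)√(49/121/(4π)) = -0.17951487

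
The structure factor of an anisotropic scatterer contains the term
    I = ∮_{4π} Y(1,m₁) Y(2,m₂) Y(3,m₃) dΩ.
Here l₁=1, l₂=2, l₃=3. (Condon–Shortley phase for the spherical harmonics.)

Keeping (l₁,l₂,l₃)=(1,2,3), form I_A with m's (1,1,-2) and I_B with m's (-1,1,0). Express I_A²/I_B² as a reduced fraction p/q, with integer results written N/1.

10/3

Same 1,2,3: normalisation and zero-m 3j drop out of the ratio.
A: Δ: 0! 2! 4! / 7! → 1/105; sum: t=0:+1/12 = 1/12; 3j²(1 2 3; 1 1 -2) = Δ·Π!·Σ² = 2/21  (sign -1)
B: Δ: 0! 2! 4! / 7! → 1/105; sum: t=0:+1/12 = 1/12; 3j²(1 2 3; -1 1 0) = Δ·Π!·Σ² = 1/35  (sign -1)
I_A²/I_B² = (2/21)/(1/35) = 10/3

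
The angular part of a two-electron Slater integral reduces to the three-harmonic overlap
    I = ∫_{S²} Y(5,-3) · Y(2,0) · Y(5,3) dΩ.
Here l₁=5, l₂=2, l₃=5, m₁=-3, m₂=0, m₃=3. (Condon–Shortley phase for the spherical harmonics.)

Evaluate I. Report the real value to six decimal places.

-0.016174

Rules hold: Σm=0, L=12 even, 3≤5≤7.
N = 11·5·11 = 605
Δ = 2!·8!·2!/13! = 1/38610
Racah Σ t=0..2: t=0:+1/2880 t=1:−1/576 t=2:+1/2880 = -1/960
⇒ 3j(5 2 5; 0 0 0)² = 10/429, sgn +1
Racah Σ t=0..2: t=0:+1/161280 t=1:−1/5040 t=2:+1/5760 = -1/53760
⇒ 3j(5 2 5; -3 0 3)² = 1/4290, sgn -1
4πI² = N·(3j₀)²·(3jₘ)² = 5/1521
I = -1·√(0.00328731/4π) = -0.01617393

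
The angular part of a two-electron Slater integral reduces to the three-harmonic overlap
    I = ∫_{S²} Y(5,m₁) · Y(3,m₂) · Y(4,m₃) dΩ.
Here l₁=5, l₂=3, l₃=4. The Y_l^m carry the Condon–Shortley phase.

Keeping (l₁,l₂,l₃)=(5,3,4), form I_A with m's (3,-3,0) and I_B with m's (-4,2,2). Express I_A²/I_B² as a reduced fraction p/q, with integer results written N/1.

Shared (l₁,l₂,l₃)=(5,3,4): N and (l;000)² cancel in I_A²/I_B².
A: Δ = 4!·6!·2!/13! = 1/180180; Racah Σ t=0..0: t=0:+1/2304 = 1/2304; ⇒ 3j(5 3 4; 3 -3 0)² = 5/143, sgn +1
B: Δ = 4!·6!·2!/13! = 1/180180; Racah Σ t=3..4: t=3:−1/8640 t=4:+1/2880 = 1/4320; ⇒ 3j(5 3 4; -4 2 2)² = 8/429, sgn +1
I_A²/I_B² = (5/143)/(8/429) = 15/8

15/8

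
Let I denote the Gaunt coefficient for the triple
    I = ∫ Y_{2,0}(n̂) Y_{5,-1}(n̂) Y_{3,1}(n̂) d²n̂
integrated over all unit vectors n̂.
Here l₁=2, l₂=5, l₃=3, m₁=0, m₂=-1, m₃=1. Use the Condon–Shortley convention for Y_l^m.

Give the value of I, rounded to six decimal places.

-0.227318

Rules hold: Σm=0, L=10 even, 3≤3≤7.
N = 5·11·7 = 385
Δ = 4!·0!·6!/11! = 1/2310
Racah Σ t=2..2: t=2:+1/144 = 1/144
⇒ 3j(2 5 3; 0 0 0)² = 10/231, sgn -1
Racah Σ t=2..2: t=2:+1/192 = 1/192
⇒ 3j(2 5 3; 0 -1 1)² = 3/77, sgn +1
4πI² = N·(3j₀)²·(3jₘ)² = 50/77
I = -1·√(0.649351/4π) = -0.22731846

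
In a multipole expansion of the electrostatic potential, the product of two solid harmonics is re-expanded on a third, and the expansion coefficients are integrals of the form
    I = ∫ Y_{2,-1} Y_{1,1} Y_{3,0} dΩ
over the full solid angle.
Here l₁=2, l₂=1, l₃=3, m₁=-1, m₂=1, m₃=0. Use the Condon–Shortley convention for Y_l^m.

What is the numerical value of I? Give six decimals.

Checks pass: Σm=0; 6 even; l₃=3∈[1,3].
(2·2+1)(2·1+1)(2·3+1) = 105
Δ: 0! 4! 2! / 7! → 1/105
sum: t=0:+1/4 = 1/4
3j²(2 1 3; 0 0 0) = Δ·Π!·Σ² = 3/35  (sign -1)
sum: t=0:+1/12 = 1/12
3j²(2 1 3; -1 1 0) = Δ·Π!·Σ² = 1/35  (sign -1)
combine: 4πI² = 105·3/35·1/35 = 9/35
take √, sign +1: I = 0.14304817

0.143048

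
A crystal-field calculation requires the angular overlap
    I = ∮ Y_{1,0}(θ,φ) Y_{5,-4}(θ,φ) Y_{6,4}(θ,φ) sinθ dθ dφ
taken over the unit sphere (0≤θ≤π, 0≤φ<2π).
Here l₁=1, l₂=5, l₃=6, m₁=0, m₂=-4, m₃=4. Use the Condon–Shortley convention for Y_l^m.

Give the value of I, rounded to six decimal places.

0.182727

Rules hold: Σm=0, L=12 even, 4≤6≤6.
N = 3·11·13 = 429
Δ = 0!·2!·10!/13! = 1/858
Racah Σ t=0..0: t=0:+1/14400 = 1/14400
⇒ 3j(1 5 6; 0 0 0)² = 6/143, sgn +1
Racah Σ t=0..0: t=0:+1/362880 = 1/362880
⇒ 3j(1 5 6; 0 -4 4)² = 10/429, sgn +1
4πI² = N·(3j₀)²·(3jₘ)² = 60/143
I = +1·√(0.41958/4π) = 0.18272698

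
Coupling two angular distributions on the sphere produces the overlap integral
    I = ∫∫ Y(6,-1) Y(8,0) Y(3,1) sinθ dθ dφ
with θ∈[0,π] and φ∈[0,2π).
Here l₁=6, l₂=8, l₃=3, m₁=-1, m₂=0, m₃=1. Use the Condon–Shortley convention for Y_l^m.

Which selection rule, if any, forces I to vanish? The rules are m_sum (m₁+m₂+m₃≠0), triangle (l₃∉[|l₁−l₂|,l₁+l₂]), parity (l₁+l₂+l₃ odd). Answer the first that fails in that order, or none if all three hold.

Σmᵢ = 0  ✓
l₃∈[|l₁−l₂|,l₁+l₂]=[2,14], have l₃=3  ✓
Σlᵢ = 17 ⇒ odd  ✗

parity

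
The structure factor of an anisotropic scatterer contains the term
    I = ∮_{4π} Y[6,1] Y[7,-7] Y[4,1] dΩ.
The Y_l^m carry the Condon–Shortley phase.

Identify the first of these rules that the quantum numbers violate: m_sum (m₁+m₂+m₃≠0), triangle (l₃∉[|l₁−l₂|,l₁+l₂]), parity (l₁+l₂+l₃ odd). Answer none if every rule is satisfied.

azimuthal sum: 1 − 7 + 1 = -5  ✗
1 ≤ 4 ≤ 13 (triangle on l)
L = 6 + 7 + 4 = 17 (odd)

m_sum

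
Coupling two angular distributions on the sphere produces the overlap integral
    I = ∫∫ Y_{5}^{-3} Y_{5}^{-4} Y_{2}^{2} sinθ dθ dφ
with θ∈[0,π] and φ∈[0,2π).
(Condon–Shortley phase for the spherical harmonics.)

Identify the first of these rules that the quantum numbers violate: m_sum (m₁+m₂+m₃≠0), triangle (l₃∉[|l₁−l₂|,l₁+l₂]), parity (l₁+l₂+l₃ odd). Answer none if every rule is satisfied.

m_sum

m₁+m₂+m₃ = -3 − 4 + 2 = -5  ✗
triangle: |5−5|=0 ≤ l₃=2 ≤ 5+5=10
parity: l₁+l₂+l₃ = 12 is even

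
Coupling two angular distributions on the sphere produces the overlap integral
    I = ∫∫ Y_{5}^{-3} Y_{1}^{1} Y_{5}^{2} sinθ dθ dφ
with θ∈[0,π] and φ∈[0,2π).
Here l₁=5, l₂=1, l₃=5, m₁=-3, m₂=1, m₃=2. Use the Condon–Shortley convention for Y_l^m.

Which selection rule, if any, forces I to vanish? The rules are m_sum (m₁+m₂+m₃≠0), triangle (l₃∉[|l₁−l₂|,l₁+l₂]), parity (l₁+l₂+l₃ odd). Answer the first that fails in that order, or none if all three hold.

m₁+m₂+m₃ = -3 + 1 + 2 = 0  ✓
triangle: |5−1|=4 ≤ l₃=5 ≤ 5+1=6  ✓
parity: l₁+l₂+l₃ = 11 is odd  ✗

parity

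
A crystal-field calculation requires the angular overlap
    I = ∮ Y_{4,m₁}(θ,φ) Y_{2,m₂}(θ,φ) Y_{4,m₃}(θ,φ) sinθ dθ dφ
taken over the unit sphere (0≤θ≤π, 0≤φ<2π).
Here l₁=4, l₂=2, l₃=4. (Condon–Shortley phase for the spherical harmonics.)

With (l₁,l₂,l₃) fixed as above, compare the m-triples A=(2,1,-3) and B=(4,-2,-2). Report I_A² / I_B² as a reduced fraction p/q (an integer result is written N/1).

25/8

Same 4,2,4: normalisation and zero-m 3j drop out of the ratio.
A: Δ: 2! 6! 2! / 11! → 1/13860; sum: t=1:−1/240 t=2:+1/1440 = -1/288; 3j²(4 2 4; 2 1 -3) = Δ·Π!·Σ² = 5/132  (sign +1)
B: Δ: 2! 6! 2! / 11! → 1/13860; sum: t=0:+1/2880 = 1/2880; 3j²(4 2 4; 4 -2 -2) = Δ·Π!·Σ² = 2/165  (sign +1)
I_A²/I_B² = (5/132)/(2/165) = 25/8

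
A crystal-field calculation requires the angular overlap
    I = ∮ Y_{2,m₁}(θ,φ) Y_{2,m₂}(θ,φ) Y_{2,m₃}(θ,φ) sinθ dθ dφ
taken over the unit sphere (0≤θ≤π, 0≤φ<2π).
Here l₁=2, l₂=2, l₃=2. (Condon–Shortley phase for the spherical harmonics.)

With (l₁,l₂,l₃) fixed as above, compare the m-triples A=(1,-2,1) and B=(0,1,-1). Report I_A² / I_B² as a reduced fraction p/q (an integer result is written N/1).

Same 2,2,2: normalisation and zero-m 3j drop out of the ratio.
A: Δ: 2! 2! 2! / 7! → 1/630; sum: t=0:+1/4 = 1/4; 3j²(2 2 2; 1 -2 1) = Δ·Π!·Σ² = 3/35  (sign -1)
B: Δ: 2! 2! 2! / 7! → 1/630; sum: t=1:−1/2 t=2:+1/4 = -1/4; 3j²(2 2 2; 0 1 -1) = Δ·Π!·Σ² = 1/70  (sign +1)
I_A²/I_B² = (3/35)/(1/70) = 6/1

6/1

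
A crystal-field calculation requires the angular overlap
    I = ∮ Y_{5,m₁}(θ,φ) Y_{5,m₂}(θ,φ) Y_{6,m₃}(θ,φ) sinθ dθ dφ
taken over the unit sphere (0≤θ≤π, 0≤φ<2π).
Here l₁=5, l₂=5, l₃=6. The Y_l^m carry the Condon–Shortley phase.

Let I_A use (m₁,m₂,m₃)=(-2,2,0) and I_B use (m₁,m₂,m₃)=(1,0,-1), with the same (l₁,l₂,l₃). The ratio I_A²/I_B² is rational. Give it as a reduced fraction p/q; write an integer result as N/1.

81/35

Shared (l₁,l₂,l₃)=(5,5,6): N and (l;000)² cancel in I_A²/I_B².
A: Δ = 4!·6!·6!/17! = 1/28588560; Racah Σ t=1..4: t=1:−1/3110400 t=2:+1/57600 t=3:−1/13824 t=4:+1/31104 = -1/43200; ⇒ 3j(5 5 6; -2 2 0)² = 108/12155, sgn -1
B: Δ = 4!·6!·6!/17! = 1/28588560; Racah Σ t=0..4: t=0:+1/138240 t=1:−1/10368 t=2:+1/6912 t=3:−1/34560 t=4:+1/2073600 = 7/259200; ⇒ 3j(5 5 6; 1 0 -1)² = 28/7293, sgn -1
I_A²/I_B² = (108/12155)/(28/7293) = 81/35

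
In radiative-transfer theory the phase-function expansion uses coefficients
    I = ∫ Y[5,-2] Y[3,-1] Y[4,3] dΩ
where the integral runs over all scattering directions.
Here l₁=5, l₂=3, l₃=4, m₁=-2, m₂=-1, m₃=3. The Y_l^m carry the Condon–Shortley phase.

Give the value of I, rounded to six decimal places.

Checks pass: Σm=0; 12 even; l₃=4∈[2,8].
(2·5+1)(2·3+1)(2·4+1) = 693
Δ: 4! 6! 2! / 13! → 1/180180
sum: t=1:−1/576 t=2:+1/144 t=3:−1/576 = 1/288
3j²(5 3 4; 0 0 0) = Δ·Π!·Σ² = 20/1001  (sign +1)
sum: t=1:−1/4320 t=2:+1/960 = 7/8640
3j²(5 3 4; -2 -1 3) = Δ·Π!·Σ² = 343/12870  (sign -1)
combine: 4πI² = 693·20/1001·343/12870 = 686/1859
take √, sign -1: I = -0.17136315

-0.171363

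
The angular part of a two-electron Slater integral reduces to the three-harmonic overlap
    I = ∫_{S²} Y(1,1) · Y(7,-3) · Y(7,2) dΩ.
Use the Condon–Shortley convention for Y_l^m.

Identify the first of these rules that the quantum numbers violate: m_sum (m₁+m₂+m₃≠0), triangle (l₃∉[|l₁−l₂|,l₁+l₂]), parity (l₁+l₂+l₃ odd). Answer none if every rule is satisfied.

parity

m₁+m₂+m₃ = 1 − 3 + 2 = 0  ✓
triangle: |1−7|=6 ≤ l₃=7 ≤ 1+7=8  ✓
parity: l₁+l₂+l₃ = 15 is odd  ✗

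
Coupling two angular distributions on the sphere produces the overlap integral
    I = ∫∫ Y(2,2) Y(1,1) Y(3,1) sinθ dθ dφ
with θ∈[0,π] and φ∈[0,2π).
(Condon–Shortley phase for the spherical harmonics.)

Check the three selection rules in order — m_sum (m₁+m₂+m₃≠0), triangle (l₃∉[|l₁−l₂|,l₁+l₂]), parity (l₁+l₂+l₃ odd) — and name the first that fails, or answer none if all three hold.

m_sum

Σmᵢ = 4  ✗
l₃∈[|l₁−l₂|,l₁+l₂]=[1,3], have l₃=3
Σlᵢ = 6 ⇒ even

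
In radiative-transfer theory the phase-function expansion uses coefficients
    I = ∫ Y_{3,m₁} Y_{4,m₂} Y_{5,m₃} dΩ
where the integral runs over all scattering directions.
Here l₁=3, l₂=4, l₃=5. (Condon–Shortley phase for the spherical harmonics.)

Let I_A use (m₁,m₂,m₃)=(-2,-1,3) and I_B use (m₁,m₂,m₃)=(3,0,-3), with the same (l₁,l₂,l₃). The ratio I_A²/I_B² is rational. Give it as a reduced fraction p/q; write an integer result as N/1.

l's match ⇒ only the (l;m) 3-j factors differ between A and B.
A: triangle coeff Δ(3,4,5) = 1/180180; Σ_t [1,2]: t=1:−1/1152 t=2:+1/1440 = -1/5760; (3j)²=1/858 [(3 4 5; -2 -1 3)], sign=-1
B: triangle coeff Δ(3,4,5) = 1/180180; Σ_t [0,0]: t=0:+1/2304 = 1/2304; (3j)²=5/143 [(3 4 5; 3 0 -3)], sign=+1
I_A²/I_B² = (1/858)/(5/143) = 1/30

1/30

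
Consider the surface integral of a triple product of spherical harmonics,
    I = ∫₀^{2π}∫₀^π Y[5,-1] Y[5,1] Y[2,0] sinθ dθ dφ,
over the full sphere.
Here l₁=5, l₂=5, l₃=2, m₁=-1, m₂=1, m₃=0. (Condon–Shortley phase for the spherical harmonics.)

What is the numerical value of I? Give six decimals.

Checks pass: Σm=0; 12 even; l₃=2∈[0,10].
(2·5+1)(2·5+1)(2·2+1) = 605
Δ: 8! 2! 2! / 13! → 1/38610
sum: t=3:−1/2880 t=4:+1/576 t=5:−1/2880 = 1/960
3j²(5 5 2; 0 0 0) = Δ·Π!·Σ² = 10/429  (sign +1)
sum: t=4:+1/2304 t=5:−1/720 t=6:+1/5760 = -1/1280
3j²(5 5 2; -1 1 0) = Δ·Π!·Σ² = 27/1430  (sign -1)
combine: 4πI² = 605·10/429·27/1430 = 45/169
take √, sign -1: I = -0.14556534

-0.145565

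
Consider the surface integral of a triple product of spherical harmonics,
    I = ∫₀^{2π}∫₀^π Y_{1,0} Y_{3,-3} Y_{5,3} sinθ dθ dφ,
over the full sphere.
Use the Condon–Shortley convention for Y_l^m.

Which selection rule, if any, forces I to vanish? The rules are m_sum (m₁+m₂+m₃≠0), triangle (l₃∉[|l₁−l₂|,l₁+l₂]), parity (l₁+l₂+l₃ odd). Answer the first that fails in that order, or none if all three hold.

triangle

m₁+m₂+m₃ = 0 − 3 + 3 = 0  ✓
triangle: |1−3|=2 ≤ l₃=5 ≤ 1+3=4  ✗
parity: l₁+l₂+l₃ = 9 is odd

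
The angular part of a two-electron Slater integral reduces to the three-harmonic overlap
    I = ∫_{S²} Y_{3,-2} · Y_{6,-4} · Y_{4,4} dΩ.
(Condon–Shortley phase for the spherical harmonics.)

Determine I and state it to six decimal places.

0.000000

-2 − 4 + 4 = -2 ≠ 0: azimuthal integral kills it; I = 0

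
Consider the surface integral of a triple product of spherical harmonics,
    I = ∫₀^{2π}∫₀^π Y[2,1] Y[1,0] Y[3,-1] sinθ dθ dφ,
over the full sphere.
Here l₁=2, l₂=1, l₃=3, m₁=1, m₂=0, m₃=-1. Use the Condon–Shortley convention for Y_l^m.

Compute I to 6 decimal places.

-0.233597

m-sum 0 ✓  L=6 even ✓  1≤3≤3 ✓
Π(2lᵢ+1) = 5×3×7 = 105
triangle coeff Δ(2,1,3) = 1/105
Σ_t [0,0]: t=0:+1/4 = 1/4
(3j)²=3/35 [(2 1 3; 0 0 0)], sign=-1
Σ_t [0,0]: t=0:+1/6 = 1/6
(3j)²=8/105 [(2 1 3; 1 0 -1)], sign=+1
⇒ 4πI² = 24/35
I = (-1)√(24/35/(4π)) = -0.23359668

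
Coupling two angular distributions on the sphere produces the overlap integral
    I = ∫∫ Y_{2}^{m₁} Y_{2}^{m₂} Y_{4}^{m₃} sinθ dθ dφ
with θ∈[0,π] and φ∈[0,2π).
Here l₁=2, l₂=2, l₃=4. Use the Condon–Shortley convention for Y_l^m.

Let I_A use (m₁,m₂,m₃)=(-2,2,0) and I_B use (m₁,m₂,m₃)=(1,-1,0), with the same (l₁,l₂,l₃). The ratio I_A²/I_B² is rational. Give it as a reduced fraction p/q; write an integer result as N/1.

1/16

l's match ⇒ only the (l;m) 3-j factors differ between A and B.
A: triangle coeff Δ(2,2,4) = 1/630; Σ_t [0,0]: t=0:+1/576 = 1/576; (3j)²=1/630 [(2 2 4; -2 2 0)], sign=+1
B: triangle coeff Δ(2,2,4) = 1/630; Σ_t [0,0]: t=0:+1/36 = 1/36; (3j)²=8/315 [(2 2 4; 1 -1 0)], sign=+1
I_A²/I_B² = (1/630)/(8/315) = 1/16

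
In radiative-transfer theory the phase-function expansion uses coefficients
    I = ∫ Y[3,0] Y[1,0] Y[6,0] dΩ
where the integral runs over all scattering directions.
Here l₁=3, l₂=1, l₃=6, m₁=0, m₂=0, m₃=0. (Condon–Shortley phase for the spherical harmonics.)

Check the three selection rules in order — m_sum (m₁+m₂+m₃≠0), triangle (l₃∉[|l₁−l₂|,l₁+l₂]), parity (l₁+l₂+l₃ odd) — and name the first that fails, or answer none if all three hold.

azimuthal sum: 0 + 0 + 0 = 0  ✓
2 ≤ 6 ≤ 4 (triangle on l)  ✗
L = 3 + 1 + 6 = 10 (even)

triangle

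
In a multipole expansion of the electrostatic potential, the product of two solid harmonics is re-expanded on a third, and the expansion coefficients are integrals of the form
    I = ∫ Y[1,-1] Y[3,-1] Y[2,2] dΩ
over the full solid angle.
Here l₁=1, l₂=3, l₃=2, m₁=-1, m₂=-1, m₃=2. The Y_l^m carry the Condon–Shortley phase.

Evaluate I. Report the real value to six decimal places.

Checks pass: Σm=0; 6 even; l₃=2∈[2,4].
(2·1+1)(2·3+1)(2·2+1) = 105
Δ: 2! 0! 4! / 7! → 1/105
sum: t=1:−1/4 = -1/4
3j²(1 3 2; 0 0 0) = Δ·Π!·Σ² = 3/35  (sign -1)
sum: t=2:+1/48 = 1/48
3j²(1 3 2; -1 -1 2) = Δ·Π!·Σ² = 1/105  (sign +1)
combine: 4πI² = 105·3/35·1/105 = 3/35
take √, sign -1: I = -0.08258890

-0.082589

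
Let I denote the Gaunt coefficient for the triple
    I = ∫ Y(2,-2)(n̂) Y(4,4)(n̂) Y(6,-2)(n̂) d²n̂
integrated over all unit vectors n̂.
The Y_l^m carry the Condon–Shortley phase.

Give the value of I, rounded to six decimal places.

0.015904

Checks pass: Σm=0; 12 even; l₃=6∈[2,6].
(2·2+1)(2·4+1)(2·6+1) = 585
Δ: 0! 4! 8! / 13! → 1/6435
sum: t=0:+1/2304 = 1/2304
3j²(2 4 6; 0 0 0) = Δ·Π!·Σ² = 5/143  (sign +1)
sum: t=0:+1/967680 = 1/967680
3j²(2 4 6; -2 4 -2) = Δ·Π!·Σ² = 1/6435  (sign +1)
combine: 4πI² = 585·5/143·1/6435 = 5/1573
take √, sign +1: I = 0.01590434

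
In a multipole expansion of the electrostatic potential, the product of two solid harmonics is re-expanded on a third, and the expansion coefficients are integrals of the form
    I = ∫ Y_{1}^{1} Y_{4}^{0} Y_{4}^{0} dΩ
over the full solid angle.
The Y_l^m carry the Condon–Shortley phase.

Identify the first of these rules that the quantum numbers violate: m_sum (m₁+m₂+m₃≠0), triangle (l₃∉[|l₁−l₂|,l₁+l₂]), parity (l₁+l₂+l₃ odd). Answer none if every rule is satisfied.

m₁+m₂+m₃ = 1 + 0 + 0 = 1  ✗
triangle: |1−4|=3 ≤ l₃=4 ≤ 1+4=5
parity: l₁+l₂+l₃ = 9 is odd

m_sum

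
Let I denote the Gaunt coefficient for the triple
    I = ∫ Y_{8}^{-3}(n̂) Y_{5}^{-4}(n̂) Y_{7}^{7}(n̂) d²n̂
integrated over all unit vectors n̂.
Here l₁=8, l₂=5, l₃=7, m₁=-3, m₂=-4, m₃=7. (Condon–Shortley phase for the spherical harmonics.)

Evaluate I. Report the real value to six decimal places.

Rules hold: Σm=0, L=20 even, 3≤7≤13.
N = 17·11·15 = 2805
Δ = 6!·10!·4!/21! = 1/814773960
Racah Σ t=1..5: t=1:−1/87091200 t=2:+1/4976640 t=3:−1/2073600 t=4:+1/4976640 t=5:−1/87091200 = -1/9676800
⇒ 3j(8 5 7; 0 0 0)² = 360/46189, sgn +1
Racah Σ t=1..1: t=1:−1/10450944000 = -1/10450944000
⇒ 3j(8 5 7; -3 -4 7)² = 11/6460, sgn -1
4πI² = N·(3j₀)²·(3jₘ)² = 2970/79781
I = -1·√(0.0372269/4π) = -0.05442815

-0.054428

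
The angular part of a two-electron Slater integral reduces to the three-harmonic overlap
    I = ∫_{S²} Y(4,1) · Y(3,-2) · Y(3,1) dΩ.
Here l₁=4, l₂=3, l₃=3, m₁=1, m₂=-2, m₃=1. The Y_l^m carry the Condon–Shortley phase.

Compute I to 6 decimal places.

m-sum 0 ✓  L=10 even ✓  1≤3≤7 ✓
Π(2lᵢ+1) = 9×7×7 = 441
triangle coeff Δ(4,3,3) = 1/34650
Σ_t [1,3]: t=1:−1/72 t=2:+1/16 t=3:−1/72 = 5/144
(3j)²=2/77 [(4 3 3; 0 0 0)], sign=-1
Σ_t [0,1]: t=0:+1/144 t=1:−1/48 = -1/72
(3j)²=16/693 [(4 3 3; 1 -2 1)], sign=-1
⇒ 4πI² = 32/121
I = (+1)√(32/121/(4π)) = 0.14506992

0.145070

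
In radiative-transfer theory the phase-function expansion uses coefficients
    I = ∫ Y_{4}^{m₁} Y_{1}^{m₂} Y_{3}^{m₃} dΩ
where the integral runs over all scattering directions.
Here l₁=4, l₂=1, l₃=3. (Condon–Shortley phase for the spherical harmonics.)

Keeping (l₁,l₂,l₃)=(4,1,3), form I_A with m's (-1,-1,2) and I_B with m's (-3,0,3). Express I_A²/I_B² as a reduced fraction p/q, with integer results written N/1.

3/7

l's match ⇒ only the (l;m) 3-j factors differ between A and B.
A: triangle coeff Δ(4,1,3) = 1/252; Σ_t [0,0]: t=0:+1/240 = 1/240; (3j)²=1/84 [(4 1 3; -1 -1 2)], sign=-1
B: triangle coeff Δ(4,1,3) = 1/252; Σ_t [1,1]: t=1:−1/720 = -1/720; (3j)²=1/36 [(4 1 3; -3 0 3)], sign=-1
I_A²/I_B² = (1/84)/(1/36) = 3/7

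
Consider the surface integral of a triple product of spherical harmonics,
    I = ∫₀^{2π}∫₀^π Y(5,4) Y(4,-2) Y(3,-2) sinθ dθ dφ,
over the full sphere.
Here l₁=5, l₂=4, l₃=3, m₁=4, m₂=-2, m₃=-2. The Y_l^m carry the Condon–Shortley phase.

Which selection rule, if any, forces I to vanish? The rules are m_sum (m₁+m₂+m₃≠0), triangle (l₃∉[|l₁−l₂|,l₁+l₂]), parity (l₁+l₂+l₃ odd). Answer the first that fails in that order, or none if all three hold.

m₁+m₂+m₃ = 4 − 2 − 2 = 0  ✓
triangle: |5−4|=1 ≤ l₃=3 ≤ 5+4=9  ✓
parity: l₁+l₂+l₃ = 12 is even  ✓

none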